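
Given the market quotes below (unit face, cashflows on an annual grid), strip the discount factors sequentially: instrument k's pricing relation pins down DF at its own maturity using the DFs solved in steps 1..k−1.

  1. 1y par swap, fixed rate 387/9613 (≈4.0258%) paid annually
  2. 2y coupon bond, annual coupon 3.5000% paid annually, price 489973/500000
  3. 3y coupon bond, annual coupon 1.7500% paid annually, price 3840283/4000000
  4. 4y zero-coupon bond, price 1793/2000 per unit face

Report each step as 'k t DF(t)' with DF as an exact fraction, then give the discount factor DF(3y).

1 1 9613/10000
2 2 9143/10000
3 3 9113/10000
4 4 1793/2000
DF(3y) = 9113/10000 ≈ 0.911300

step 1 [1y] swap r/1=387/9613: DF=(1 − 387/9613·(0))/(1+387/9613) = 9613/10000 ≈ 0.961300
step 2 [2y] bond c/1=7/200: DF=(489973/500000 − 7/200·(0.961300))/(1+7/200) = 9143/10000 ≈ 0.914300
step 3 [3y] bond c/1=7/400: DF=(3840283/4000000 − 7/400·(0.961300+0.914300))/(1+7/400) = 9113/10000 ≈ 0.911300
step 4 [4y] zero: DF = P = 1793/2000 ≈ 0.896500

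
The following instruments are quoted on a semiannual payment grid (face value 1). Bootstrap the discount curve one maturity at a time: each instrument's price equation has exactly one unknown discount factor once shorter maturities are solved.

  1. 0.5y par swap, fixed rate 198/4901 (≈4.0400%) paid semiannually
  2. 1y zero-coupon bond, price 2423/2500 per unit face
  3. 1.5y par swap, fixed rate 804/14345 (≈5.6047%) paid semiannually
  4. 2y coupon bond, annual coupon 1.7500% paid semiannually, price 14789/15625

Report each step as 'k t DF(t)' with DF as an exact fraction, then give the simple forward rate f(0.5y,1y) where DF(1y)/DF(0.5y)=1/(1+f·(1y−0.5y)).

1 1/2 4901/5000
2 1 2423/2500
3 3/2 2299/2500
4 2 4567/5000
f(0.5y,1y) = ((4901/5000)/(2423/2500) − 1)/(1/2) = 55/2423 ≈ 2.2699%

step 1 [0.5y] swap r/2=99/4901: DF=(1 − 99/4901·(0))/(1+99/4901) = 4901/5000 ≈ 0.980200
step 2 [1y] zero: DF = P = 2423/2500 ≈ 0.969200
step 3 [1.5y] swap r/2=402/14345: DF=(1 − 402/14345·(0.980200+0.969200))/(1+402/14345) = 2299/2500 ≈ 0.919600
step 4 [2y] bond c/2=7/800: DF=(14789/15625 − 7/800·(0.980200+0.969200+0.919600))/(1+7/800) = 4567/5000 ≈ 0.913400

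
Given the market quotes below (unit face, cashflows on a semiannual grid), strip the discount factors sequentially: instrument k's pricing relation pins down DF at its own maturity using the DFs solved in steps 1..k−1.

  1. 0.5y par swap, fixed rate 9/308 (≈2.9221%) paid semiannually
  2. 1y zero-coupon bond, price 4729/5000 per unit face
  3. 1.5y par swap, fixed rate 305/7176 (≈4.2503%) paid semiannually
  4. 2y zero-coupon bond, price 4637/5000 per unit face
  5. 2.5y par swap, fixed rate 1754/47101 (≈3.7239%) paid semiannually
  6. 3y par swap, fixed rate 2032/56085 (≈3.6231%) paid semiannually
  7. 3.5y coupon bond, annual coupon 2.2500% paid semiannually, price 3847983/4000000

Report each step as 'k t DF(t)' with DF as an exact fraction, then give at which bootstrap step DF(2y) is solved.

1 1/2 616/625
2 1 4729/5000
3 3/2 939/1000
4 2 4637/5000
5 5/2 9123/10000
6 3 1123/1250
7 7/2 8889/10000
DF(2y) is solved at step 4

step 1 [0.5y] swap r/2=9/616: DF=(1 − 9/616·(0))/(1+9/616) = 616/625 ≈ 0.985600
step 2 [1y] zero: DF = P = 4729/5000 ≈ 0.945800
step 3 [1.5y] swap r/2=305/14352: DF=(1 − 305/14352·(0.985600+0.945800))/(1+305/14352) = 939/1000 ≈ 0.939000
step 4 [2y] zero: DF = P = 4637/5000 ≈ 0.927400
step 5 [2.5y] swap r/2=877/47101: DF=(1 − 877/47101·(0.985600+0.945800+0.939000+0.927400))/(1+877/47101) = 9123/10000 ≈ 0.912300
step 6 [3y] swap r/2=1016/56085: DF=(1 − 1016/56085·(0.985600+0.945800+0.939000+0.927400+0.912300))/(1+1016/56085) = 1123/1250 ≈ 0.898400
step 7 [3.5y] bond c/2=9/800: DF=(3847983/4000000 − 9/800·(0.985600+0.945800+0.939000+0.927400+0.912300+0.898400))/(1+9/800) = 8889/10000 ≈ 0.888900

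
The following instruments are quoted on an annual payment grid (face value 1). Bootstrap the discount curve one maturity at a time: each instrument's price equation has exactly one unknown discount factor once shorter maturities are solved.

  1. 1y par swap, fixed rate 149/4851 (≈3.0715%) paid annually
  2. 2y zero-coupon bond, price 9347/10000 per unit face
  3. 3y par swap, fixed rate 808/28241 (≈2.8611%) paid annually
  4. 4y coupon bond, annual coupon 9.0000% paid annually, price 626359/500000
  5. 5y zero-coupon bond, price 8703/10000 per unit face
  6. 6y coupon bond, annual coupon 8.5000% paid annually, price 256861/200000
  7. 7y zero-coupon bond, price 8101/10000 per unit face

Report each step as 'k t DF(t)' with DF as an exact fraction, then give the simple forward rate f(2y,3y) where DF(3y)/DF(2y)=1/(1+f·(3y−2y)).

1 1 4851/5000
2 2 9347/10000
3 3 1149/1250
4 4 9161/10000
5 5 8703/10000
6 6 329/400
7 7 8101/10000
f(2y,3y) = ((9347/10000)/(1149/1250) − 1)/(1) = 155/9192 ≈ 1.6862%

step 1 [1y] swap r/1=149/4851: DF=(1 − 149/4851·(0))/(1+149/4851) = 4851/5000 ≈ 0.970200
step 2 [2y] zero: DF = P = 9347/10000 ≈ 0.934700
step 3 [3y] swap r/1=808/28241: DF=(1 − 808/28241·(0.970200+0.934700))/(1+808/28241) = 1149/1250 ≈ 0.919200
step 4 [4y] bond c/1=9/100: DF=(626359/500000 − 9/100·(0.970200+0.934700+0.919200))/(1+9/100) = 9161/10000 ≈ 0.916100
step 5 [5y] zero: DF = P = 8703/10000 ≈ 0.870300
step 6 [6y] bond c/1=17/200: DF=(256861/200000 − 17/200·(0.970200+0.934700+0.919200+0.916100+0.870300))/(1+17/200) = 329/400 ≈ 0.822500
step 7 [7y] zero: DF = P = 8101/10000 ≈ 0.810100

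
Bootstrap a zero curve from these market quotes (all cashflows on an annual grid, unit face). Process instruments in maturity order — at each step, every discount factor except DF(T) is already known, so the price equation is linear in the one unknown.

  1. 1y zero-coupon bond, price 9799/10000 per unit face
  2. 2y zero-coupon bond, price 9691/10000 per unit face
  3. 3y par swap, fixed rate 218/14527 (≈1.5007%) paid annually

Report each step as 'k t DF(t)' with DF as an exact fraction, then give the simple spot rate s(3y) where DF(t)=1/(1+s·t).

step 1 [1y] zero: DF = P = 9799/10000 ≈ 0.979900
step 2 [2y] zero: DF = P = 9691/10000 ≈ 0.969100
step 3 [3y] swap r/1=218/14527: DF=(1 − 218/14527·(0.979900+0.969100))/(1+218/14527) = 2391/2500 ≈ 0.956400

1 1 9799/10000
2 2 9691/10000
3 3 2391/2500
s(3y) = (1/(2391/2500) − 1)/(3) = 109/7173 ≈ 1.5196%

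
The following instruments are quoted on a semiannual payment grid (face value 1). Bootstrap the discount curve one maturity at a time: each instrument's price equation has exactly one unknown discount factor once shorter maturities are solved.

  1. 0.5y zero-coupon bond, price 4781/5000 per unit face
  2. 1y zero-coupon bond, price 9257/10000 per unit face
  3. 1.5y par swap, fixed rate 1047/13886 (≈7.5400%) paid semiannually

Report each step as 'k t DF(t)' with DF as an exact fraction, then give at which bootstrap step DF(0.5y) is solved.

step 1 [0.5y] zero: DF = P = 4781/5000 ≈ 0.956200
step 2 [1y] zero: DF = P = 9257/10000 ≈ 0.925700
step 3 [1.5y] swap r/2=1047/27772: DF=(1 − 1047/27772·(0.956200+0.925700))/(1+1047/27772) = 8953/10000 ≈ 0.895300

1 1/2 4781/5000
2 1 9257/10000
3 3/2 8953/10000
DF(0.5y) is solved at step 1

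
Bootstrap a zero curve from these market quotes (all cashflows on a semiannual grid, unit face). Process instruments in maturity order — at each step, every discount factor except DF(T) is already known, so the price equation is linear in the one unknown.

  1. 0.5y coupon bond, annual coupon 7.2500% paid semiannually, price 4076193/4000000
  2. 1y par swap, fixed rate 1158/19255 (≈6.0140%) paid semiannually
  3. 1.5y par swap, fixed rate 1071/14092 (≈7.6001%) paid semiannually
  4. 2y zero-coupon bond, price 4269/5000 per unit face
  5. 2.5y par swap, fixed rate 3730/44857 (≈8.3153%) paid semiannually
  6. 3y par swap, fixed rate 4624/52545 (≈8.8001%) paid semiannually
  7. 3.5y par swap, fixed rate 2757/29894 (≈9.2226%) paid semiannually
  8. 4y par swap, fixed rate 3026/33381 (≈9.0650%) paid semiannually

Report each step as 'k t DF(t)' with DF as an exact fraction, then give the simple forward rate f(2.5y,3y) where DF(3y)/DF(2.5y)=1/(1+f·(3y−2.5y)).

step 1 [0.5y] bond c/2=29/800: DF=(4076193/4000000 − 29/800·(0))/(1+29/800) = 4917/5000 ≈ 0.983400
step 2 [1y] swap r/2=579/19255: DF=(1 − 579/19255·(0.983400))/(1+579/19255) = 9421/10000 ≈ 0.942100
step 3 [1.5y] swap r/2=1071/28184: DF=(1 − 1071/28184·(0.983400+0.942100))/(1+1071/28184) = 8929/10000 ≈ 0.892900
step 4 [2y] zero: DF = P = 4269/5000 ≈ 0.853800
step 5 [2.5y] swap r/2=1865/44857: DF=(1 − 1865/44857·(0.983400+0.942100+0.892900+0.853800))/(1+1865/44857) = 1627/2000 ≈ 0.813500
step 6 [3y] swap r/2=2312/52545: DF=(1 − 2312/52545·(0.983400+0.942100+0.892900+0.853800+0.813500))/(1+2312/52545) = 961/1250 ≈ 0.768800
step 7 [3.5y] swap r/2=2757/59788: DF=(1 − 2757/59788·(0.983400+0.942100+0.892900+0.853800+0.813500+0.768800))/(1+2757/59788) = 7243/10000 ≈ 0.724300
step 8 [4y] swap r/2=1513/33381: DF=(1 − 1513/33381·(0.983400+0.942100+0.892900+0.853800+0.813500+0.768800+0.724300))/(1+1513/33381) = 3487/5000 ≈ 0.697400

1 1/2 4917/5000
2 1 9421/10000
3 3/2 8929/10000
4 2 4269/5000
5 5/2 1627/2000
6 3 961/1250
7 7/2 7243/10000
8 4 3487/5000
f(2.5y,3y) = ((1627/2000)/(961/1250) − 1)/(1/2) = 447/3844 ≈ 11.6285%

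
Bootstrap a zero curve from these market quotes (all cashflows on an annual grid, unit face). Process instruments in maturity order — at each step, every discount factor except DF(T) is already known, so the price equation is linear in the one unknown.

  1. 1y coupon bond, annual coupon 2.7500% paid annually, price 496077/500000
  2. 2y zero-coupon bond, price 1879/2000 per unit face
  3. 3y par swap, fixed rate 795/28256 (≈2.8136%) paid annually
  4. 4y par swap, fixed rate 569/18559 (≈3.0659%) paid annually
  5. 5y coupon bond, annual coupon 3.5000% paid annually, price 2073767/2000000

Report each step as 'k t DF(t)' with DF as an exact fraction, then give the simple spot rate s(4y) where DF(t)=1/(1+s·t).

step 1 [1y] bond c/1=11/400: DF=(496077/500000 − 11/400·(0))/(1+11/400) = 1207/1250 ≈ 0.965600
step 2 [2y] zero: DF = P = 1879/2000 ≈ 0.939500
step 3 [3y] swap r/1=795/28256: DF=(1 − 795/28256·(0.965600+0.939500))/(1+795/28256) = 1841/2000 ≈ 0.920500
step 4 [4y] swap r/1=569/18559: DF=(1 − 569/18559·(0.965600+0.939500+0.920500))/(1+569/18559) = 4431/5000 ≈ 0.886200
step 5 [5y] bond c/1=7/200: DF=(2073767/2000000 − 7/200·(0.965600+0.939500+0.920500+0.886200))/(1+7/200) = 8763/10000 ≈ 0.876300

1 1 1207/1250
2 2 1879/2000
3 3 1841/2000
4 4 4431/5000
5 5 8763/10000
s(4y) = (1/(4431/5000) − 1)/(4) = 569/17724 ≈ 3.2103%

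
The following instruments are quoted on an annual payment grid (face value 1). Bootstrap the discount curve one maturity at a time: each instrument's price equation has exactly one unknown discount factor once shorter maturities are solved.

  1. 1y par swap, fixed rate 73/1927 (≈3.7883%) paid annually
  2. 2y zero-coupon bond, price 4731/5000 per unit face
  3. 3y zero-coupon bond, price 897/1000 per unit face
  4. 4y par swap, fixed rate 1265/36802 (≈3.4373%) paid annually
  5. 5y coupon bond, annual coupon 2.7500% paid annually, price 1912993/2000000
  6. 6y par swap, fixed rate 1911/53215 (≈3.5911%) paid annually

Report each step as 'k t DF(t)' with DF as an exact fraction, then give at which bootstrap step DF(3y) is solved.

1 1 1927/2000
2 2 4731/5000
3 3 897/1000
4 4 1747/2000
5 5 2081/2500
6 6 8089/10000
DF(3y) is solved at step 3

step 1 [1y] swap r/1=73/1927: DF=(1 − 73/1927·(0))/(1+73/1927) = 1927/2000 ≈ 0.963500
step 2 [2y] zero: DF = P = 4731/5000 ≈ 0.946200
step 3 [3y] zero: DF = P = 897/1000 ≈ 0.897000
step 4 [4y] swap r/1=1265/36802: DF=(1 − 1265/36802·(0.963500+0.946200+0.897000))/(1+1265/36802) = 1747/2000 ≈ 0.873500
step 5 [5y] bond c/1=11/400: DF=(1912993/2000000 − 11/400·(0.963500+0.946200+0.897000+0.873500))/(1+11/400) = 2081/2500 ≈ 0.832400
step 6 [6y] swap r/1=1911/53215: DF=(1 − 1911/53215·(0.963500+0.946200+0.897000+0.873500+0.832400))/(1+1911/53215) = 8089/10000 ≈ 0.808900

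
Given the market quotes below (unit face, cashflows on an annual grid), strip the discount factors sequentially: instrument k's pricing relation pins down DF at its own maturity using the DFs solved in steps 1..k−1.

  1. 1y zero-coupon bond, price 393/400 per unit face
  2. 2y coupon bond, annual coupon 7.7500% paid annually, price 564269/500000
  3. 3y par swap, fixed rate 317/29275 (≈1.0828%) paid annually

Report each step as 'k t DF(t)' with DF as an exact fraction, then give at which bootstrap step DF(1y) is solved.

step 1 [1y] zero: DF = P = 393/400 ≈ 0.982500
step 2 [2y] bond c/1=31/400: DF=(564269/500000 − 31/400·(0.982500))/(1+31/400) = 9767/10000 ≈ 0.976700
step 3 [3y] swap r/1=317/29275: DF=(1 − 317/29275·(0.982500+0.976700))/(1+317/29275) = 9683/10000 ≈ 0.968300

1 1 393/400
2 2 9767/10000
3 3 9683/10000
DF(1y) is solved at step 1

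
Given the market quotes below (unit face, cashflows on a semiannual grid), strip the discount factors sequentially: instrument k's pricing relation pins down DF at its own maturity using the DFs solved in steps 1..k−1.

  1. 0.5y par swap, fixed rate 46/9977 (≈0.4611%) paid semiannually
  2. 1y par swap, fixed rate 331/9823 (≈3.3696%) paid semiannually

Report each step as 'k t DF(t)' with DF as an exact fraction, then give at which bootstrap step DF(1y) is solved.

1 1/2 9977/10000
2 1 9669/10000
DF(1y) is solved at step 2

step 1 [0.5y] swap r/2=23/9977: DF=(1 − 23/9977·(0))/(1+23/9977) = 9977/10000 ≈ 0.997700
step 2 [1y] swap r/2=331/19646: DF=(1 − 331/19646·(0.997700))/(1+331/19646) = 9669/10000 ≈ 0.966900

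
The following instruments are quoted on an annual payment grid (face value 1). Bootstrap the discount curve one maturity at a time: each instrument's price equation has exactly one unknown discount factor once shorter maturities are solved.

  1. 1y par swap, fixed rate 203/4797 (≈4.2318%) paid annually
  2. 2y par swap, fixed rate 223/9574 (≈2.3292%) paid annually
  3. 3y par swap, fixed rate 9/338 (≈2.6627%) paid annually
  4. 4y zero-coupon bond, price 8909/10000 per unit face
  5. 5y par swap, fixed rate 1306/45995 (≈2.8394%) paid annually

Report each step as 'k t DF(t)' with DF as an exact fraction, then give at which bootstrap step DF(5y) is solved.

1 1 4797/5000
2 2 4777/5000
3 3 2311/2500
4 4 8909/10000
5 5 4347/5000
DF(5y) is solved at step 5

step 1 [1y] swap r/1=203/4797: DF=(1 − 203/4797·(0))/(1+203/4797) = 4797/5000 ≈ 0.959400
step 2 [2y] swap r/1=223/9574: DF=(1 − 223/9574·(0.959400))/(1+223/9574) = 4777/5000 ≈ 0.955400
step 3 [3y] swap r/1=9/338: DF=(1 − 9/338·(0.959400+0.955400))/(1+9/338) = 2311/2500 ≈ 0.924400
step 4 [4y] zero: DF = P = 8909/10000 ≈ 0.890900
step 5 [5y] swap r/1=1306/45995: DF=(1 − 1306/45995·(0.959400+0.955400+0.924400+0.890900))/(1+1306/45995) = 4347/5000 ≈ 0.869400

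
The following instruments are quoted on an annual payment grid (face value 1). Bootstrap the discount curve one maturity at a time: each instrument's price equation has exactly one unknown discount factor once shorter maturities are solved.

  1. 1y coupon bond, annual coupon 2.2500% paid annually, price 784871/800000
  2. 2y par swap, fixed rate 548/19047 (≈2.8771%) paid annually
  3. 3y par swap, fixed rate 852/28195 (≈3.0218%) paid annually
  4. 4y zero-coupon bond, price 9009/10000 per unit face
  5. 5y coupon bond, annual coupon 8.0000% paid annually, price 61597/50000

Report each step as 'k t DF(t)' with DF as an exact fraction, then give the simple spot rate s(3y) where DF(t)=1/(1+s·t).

step 1 [1y] bond c/1=9/400: DF=(784871/800000 − 9/400·(0))/(1+9/400) = 1919/2000 ≈ 0.959500
step 2 [2y] swap r/1=548/19047: DF=(1 − 548/19047·(0.959500))/(1+548/19047) = 2363/2500 ≈ 0.945200
step 3 [3y] swap r/1=852/28195: DF=(1 − 852/28195·(0.959500+0.945200))/(1+852/28195) = 2287/2500 ≈ 0.914800
step 4 [4y] zero: DF = P = 9009/10000 ≈ 0.900900
step 5 [5y] bond c/1=2/25: DF=(61597/50000 − 2/25·(0.959500+0.945200+0.914800+0.900900))/(1+2/25) = 8651/10000 ≈ 0.865100

1 1 1919/2000
2 2 2363/2500
3 3 2287/2500
4 4 9009/10000
5 5 8651/10000
s(3y) = (1/(2287/2500) − 1)/(3) = 71/2287 ≈ 3.1045%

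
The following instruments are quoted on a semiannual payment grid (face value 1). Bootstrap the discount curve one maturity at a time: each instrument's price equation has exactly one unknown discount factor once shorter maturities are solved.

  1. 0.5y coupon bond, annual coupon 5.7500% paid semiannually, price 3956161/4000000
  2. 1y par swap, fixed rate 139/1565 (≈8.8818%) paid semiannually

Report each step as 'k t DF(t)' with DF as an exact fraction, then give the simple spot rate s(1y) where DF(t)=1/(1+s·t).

1 1/2 4807/5000
2 1 4583/5000
s(1y) = (1/(4583/5000) − 1)/(1) = 417/4583 ≈ 9.0988%

step 1 [0.5y] bond c/2=23/800: DF=(3956161/4000000 − 23/800·(0))/(1+23/800) = 4807/5000 ≈ 0.961400
step 2 [1y] swap r/2=139/3130: DF=(1 − 139/3130·(0.961400))/(1+139/3130) = 4583/5000 ≈ 0.916600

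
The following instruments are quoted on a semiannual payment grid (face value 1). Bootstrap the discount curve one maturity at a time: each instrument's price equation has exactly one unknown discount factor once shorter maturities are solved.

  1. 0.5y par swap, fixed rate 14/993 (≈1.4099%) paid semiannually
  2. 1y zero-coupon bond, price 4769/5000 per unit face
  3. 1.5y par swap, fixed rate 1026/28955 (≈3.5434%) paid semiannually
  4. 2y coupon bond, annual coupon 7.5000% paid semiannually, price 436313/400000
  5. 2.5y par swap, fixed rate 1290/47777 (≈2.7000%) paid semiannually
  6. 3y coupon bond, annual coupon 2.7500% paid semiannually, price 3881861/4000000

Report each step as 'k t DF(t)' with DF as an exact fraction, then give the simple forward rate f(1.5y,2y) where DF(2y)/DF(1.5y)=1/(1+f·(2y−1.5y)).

step 1 [0.5y] swap r/2=7/993: DF=(1 − 7/993·(0))/(1+7/993) = 993/1000 ≈ 0.993000
step 2 [1y] zero: DF = P = 4769/5000 ≈ 0.953800
step 3 [1.5y] swap r/2=513/28955: DF=(1 − 513/28955·(0.993000+0.953800))/(1+513/28955) = 9487/10000 ≈ 0.948700
step 4 [2y] bond c/2=3/80: DF=(436313/400000 − 3/80·(0.993000+0.953800+0.948700))/(1+3/80) = 9467/10000 ≈ 0.946700
step 5 [2.5y] swap r/2=645/47777: DF=(1 − 645/47777·(0.993000+0.953800+0.948700+0.946700))/(1+645/47777) = 1871/2000 ≈ 0.935500
step 6 [3y] bond c/2=11/800: DF=(3881861/4000000 − 11/800·(0.993000+0.953800+0.948700+0.946700+0.935500))/(1+11/800) = 357/400 ≈ 0.892500

1 1/2 993/1000
2 1 4769/5000
3 3/2 9487/10000
4 2 9467/10000
5 5/2 1871/2000
6 3 357/400
f(1.5y,2y) = ((9487/10000)/(9467/10000) − 1)/(1/2) = 40/9467 ≈ 0.4225%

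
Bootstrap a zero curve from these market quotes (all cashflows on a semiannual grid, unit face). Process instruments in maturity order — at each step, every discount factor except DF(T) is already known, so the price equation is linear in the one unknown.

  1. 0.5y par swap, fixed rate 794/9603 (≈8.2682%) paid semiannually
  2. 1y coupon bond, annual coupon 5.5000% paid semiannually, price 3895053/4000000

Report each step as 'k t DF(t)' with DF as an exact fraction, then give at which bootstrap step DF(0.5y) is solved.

1 1/2 9603/10000
2 1 461/500
DF(0.5y) is solved at step 1

step 1 [0.5y] swap r/2=397/9603: DF=(1 − 397/9603·(0))/(1+397/9603) = 9603/10000 ≈ 0.960300
step 2 [1y] bond c/2=11/400: DF=(3895053/4000000 − 11/400·(0.960300))/(1+11/400) = 461/500 ≈ 0.922000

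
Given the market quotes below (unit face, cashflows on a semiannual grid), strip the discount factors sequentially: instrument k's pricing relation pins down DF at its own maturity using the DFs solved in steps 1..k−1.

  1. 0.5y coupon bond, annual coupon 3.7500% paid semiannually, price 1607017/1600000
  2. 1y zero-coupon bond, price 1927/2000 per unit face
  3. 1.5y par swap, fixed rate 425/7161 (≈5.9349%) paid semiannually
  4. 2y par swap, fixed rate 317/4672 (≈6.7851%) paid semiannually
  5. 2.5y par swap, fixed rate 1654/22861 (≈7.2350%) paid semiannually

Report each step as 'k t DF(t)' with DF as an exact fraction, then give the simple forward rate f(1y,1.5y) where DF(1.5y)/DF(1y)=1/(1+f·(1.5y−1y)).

1 1/2 9859/10000
2 1 1927/2000
3 3/2 183/200
4 2 2183/2500
5 5/2 4173/5000
f(1y,1.5y) = ((1927/2000)/(183/200) − 1)/(1/2) = 97/915 ≈ 10.6011%

step 1 [0.5y] bond c/2=3/160: DF=(1607017/1600000 − 3/160·(0))/(1+3/160) = 9859/10000 ≈ 0.985900
step 2 [1y] zero: DF = P = 1927/2000 ≈ 0.963500
step 3 [1.5y] swap r/2=425/14322: DF=(1 − 425/14322·(0.985900+0.963500))/(1+425/14322) = 183/200 ≈ 0.915000
step 4 [2y] swap r/2=317/9344: DF=(1 − 317/9344·(0.985900+0.963500+0.915000))/(1+317/9344) = 2183/2500 ≈ 0.873200
step 5 [2.5y] swap r/2=827/22861: DF=(1 − 827/22861·(0.985900+0.963500+0.915000+0.873200))/(1+827/22861) = 4173/5000 ≈ 0.834600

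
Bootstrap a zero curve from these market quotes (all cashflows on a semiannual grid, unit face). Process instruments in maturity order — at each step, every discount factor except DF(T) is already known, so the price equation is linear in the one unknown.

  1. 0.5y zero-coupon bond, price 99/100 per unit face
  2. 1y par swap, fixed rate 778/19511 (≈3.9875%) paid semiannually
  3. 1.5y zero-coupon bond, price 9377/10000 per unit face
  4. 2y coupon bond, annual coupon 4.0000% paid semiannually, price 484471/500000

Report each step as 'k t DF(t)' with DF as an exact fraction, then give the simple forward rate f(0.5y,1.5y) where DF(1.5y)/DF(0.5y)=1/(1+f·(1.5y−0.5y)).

step 1 [0.5y] zero: DF = P = 99/100 ≈ 0.990000
step 2 [1y] swap r/2=389/19511: DF=(1 − 389/19511·(0.990000))/(1+389/19511) = 9611/10000 ≈ 0.961100
step 3 [1.5y] zero: DF = P = 9377/10000 ≈ 0.937700
step 4 [2y] bond c/2=1/50: DF=(484471/500000 − 1/50·(0.990000+0.961100+0.937700))/(1+1/50) = 8933/10000 ≈ 0.893300

1 1/2 99/100
2 1 9611/10000
3 3/2 9377/10000
4 2 8933/10000
f(0.5y,1.5y) = ((99/100)/(9377/10000) − 1)/(1) = 523/9377 ≈ 5.5775%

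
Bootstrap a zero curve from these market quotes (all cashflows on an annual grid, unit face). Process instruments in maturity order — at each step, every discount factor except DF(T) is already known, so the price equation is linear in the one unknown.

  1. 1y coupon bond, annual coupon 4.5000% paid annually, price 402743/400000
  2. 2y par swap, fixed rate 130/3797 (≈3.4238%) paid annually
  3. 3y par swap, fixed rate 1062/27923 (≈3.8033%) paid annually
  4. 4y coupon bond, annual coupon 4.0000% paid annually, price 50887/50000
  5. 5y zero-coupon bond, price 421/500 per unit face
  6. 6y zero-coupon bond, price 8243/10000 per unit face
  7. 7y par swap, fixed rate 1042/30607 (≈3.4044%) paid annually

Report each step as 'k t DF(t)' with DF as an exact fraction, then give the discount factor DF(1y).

1 1 1927/2000
2 2 187/200
3 3 4469/5000
4 4 1089/1250
5 5 421/500
6 6 8243/10000
7 7 1979/2500
DF(1y) = 1927/2000 ≈ 0.963500

step 1 [1y] bond c/1=9/200: DF=(402743/400000 − 9/200·(0))/(1+9/200) = 1927/2000 ≈ 0.963500
step 2 [2y] swap r/1=130/3797: DF=(1 − 130/3797·(0.963500))/(1+130/3797) = 187/200 ≈ 0.935000
step 3 [3y] swap r/1=1062/27923: DF=(1 − 1062/27923·(0.963500+0.935000))/(1+1062/27923) = 4469/5000 ≈ 0.893800
step 4 [4y] bond c/1=1/25: DF=(50887/50000 − 1/25·(0.963500+0.935000+0.893800))/(1+1/25) = 1089/1250 ≈ 0.871200
step 5 [5y] zero: DF = P = 421/500 ≈ 0.842000
step 6 [6y] zero: DF = P = 8243/10000 ≈ 0.824300
step 7 [7y] swap r/1=1042/30607: DF=(1 − 1042/30607·(0.963500+0.935000+0.893800+0.871200+0.842000+0.824300))/(1+1042/30607) = 1979/2500 ≈ 0.791600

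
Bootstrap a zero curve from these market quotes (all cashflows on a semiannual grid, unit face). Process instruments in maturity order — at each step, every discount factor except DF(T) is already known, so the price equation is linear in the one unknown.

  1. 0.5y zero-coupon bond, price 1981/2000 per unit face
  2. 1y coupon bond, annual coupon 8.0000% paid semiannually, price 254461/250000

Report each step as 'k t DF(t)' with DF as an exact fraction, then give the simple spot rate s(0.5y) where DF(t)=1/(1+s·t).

1 1/2 1981/2000
2 1 4703/5000
s(0.5y) = (1/(1981/2000) − 1)/(1/2) = 38/1981 ≈ 1.9182%

step 1 [0.5y] zero: DF = P = 1981/2000 ≈ 0.990500
step 2 [1y] bond c/2=1/25: DF=(254461/250000 − 1/25·(0.990500))/(1+1/25) = 4703/5000 ≈ 0.940600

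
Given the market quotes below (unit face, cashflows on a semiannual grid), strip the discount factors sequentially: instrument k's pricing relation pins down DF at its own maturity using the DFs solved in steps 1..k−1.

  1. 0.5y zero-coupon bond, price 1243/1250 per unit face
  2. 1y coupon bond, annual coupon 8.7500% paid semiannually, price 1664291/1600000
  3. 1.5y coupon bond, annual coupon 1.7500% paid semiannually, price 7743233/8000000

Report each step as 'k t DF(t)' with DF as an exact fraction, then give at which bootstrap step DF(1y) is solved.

1 1/2 1243/1250
2 1 9549/10000
3 3/2 4713/5000
DF(1y) is solved at step 2

step 1 [0.5y] zero: DF = P = 1243/1250 ≈ 0.994400
step 2 [1y] bond c/2=7/160: DF=(1664291/1600000 − 7/160·(0.994400))/(1+7/160) = 9549/10000 ≈ 0.954900
step 3 [1.5y] bond c/2=7/800: DF=(7743233/8000000 − 7/800·(0.994400+0.954900))/(1+7/800) = 4713/5000 ≈ 0.942600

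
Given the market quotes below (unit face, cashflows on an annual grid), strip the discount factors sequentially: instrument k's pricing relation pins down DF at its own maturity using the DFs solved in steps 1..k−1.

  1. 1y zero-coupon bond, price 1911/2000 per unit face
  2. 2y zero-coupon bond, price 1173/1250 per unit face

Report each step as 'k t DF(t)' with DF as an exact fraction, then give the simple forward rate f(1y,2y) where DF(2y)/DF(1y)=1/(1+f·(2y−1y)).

1 1 1911/2000
2 2 1173/1250
f(1y,2y) = ((1911/2000)/(1173/1250) − 1)/(1) = 57/3128 ≈ 1.8223%

step 1 [1y] zero: DF = P = 1911/2000 ≈ 0.955500
step 2 [2y] zero: DF = P = 1173/1250 ≈ 0.938400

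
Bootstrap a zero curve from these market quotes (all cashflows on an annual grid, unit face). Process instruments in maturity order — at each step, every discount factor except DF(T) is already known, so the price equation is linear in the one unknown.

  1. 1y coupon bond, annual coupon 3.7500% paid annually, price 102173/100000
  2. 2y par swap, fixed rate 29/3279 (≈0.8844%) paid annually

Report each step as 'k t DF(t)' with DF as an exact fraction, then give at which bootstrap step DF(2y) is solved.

step 1 [1y] bond c/1=3/80: DF=(102173/100000 − 3/80·(0))/(1+3/80) = 1231/1250 ≈ 0.984800
step 2 [2y] swap r/1=29/3279: DF=(1 − 29/3279·(0.984800))/(1+29/3279) = 4913/5000 ≈ 0.982600

1 1 1231/1250
2 2 4913/5000
DF(2y) is solved at step 2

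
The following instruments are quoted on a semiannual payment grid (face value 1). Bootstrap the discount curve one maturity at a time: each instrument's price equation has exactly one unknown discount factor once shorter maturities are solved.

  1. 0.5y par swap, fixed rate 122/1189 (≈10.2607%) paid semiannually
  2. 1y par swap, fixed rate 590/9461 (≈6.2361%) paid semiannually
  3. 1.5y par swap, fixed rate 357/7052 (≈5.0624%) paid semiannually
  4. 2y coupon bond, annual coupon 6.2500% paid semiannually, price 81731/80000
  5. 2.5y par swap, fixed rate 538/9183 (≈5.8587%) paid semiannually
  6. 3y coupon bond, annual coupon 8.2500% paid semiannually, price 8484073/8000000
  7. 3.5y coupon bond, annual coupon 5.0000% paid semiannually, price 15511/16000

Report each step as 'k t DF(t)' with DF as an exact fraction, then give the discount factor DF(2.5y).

step 1 [0.5y] swap r/2=61/1189: DF=(1 − 61/1189·(0))/(1+61/1189) = 1189/1250 ≈ 0.951200
step 2 [1y] swap r/2=295/9461: DF=(1 − 295/9461·(0.951200))/(1+295/9461) = 941/1000 ≈ 0.941000
step 3 [1.5y] swap r/2=357/14104: DF=(1 − 357/14104·(0.951200+0.941000))/(1+357/14104) = 4643/5000 ≈ 0.928600
step 4 [2y] bond c/2=1/32: DF=(81731/80000 − 1/32·(0.951200+0.941000+0.928600))/(1+1/32) = 2263/2500 ≈ 0.905200
step 5 [2.5y] swap r/2=269/9183: DF=(1 − 269/9183·(0.951200+0.941000+0.928600+0.905200))/(1+269/9183) = 1731/2000 ≈ 0.865500
step 6 [3y] bond c/2=33/800: DF=(8484073/8000000 − 33/800·(0.951200+0.941000+0.928600+0.905200+0.865500))/(1+33/800) = 4183/5000 ≈ 0.836600
step 7 [3.5y] bond c/2=1/40: DF=(15511/16000 − 1/40·(0.951200+0.941000+0.928600+0.905200+0.865500+0.836600))/(1+1/40) = 4067/5000 ≈ 0.813400

1 1/2 1189/1250
2 1 941/1000
3 3/2 4643/5000
4 2 2263/2500
5 5/2 1731/2000
6 3 4183/5000
7 7/2 4067/5000
DF(2.5y) = 1731/2000 ≈ 0.865500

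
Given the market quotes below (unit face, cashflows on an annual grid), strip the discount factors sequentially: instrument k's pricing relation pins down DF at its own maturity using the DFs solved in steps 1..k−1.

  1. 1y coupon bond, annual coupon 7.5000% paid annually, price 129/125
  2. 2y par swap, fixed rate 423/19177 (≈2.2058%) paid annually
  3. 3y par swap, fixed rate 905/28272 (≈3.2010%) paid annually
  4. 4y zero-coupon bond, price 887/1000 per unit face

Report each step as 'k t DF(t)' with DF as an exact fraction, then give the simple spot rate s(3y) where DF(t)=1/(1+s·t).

step 1 [1y] bond c/1=3/40: DF=(129/125 − 3/40·(0))/(1+3/40) = 24/25 ≈ 0.960000
step 2 [2y] swap r/1=423/19177: DF=(1 − 423/19177·(0.960000))/(1+423/19177) = 9577/10000 ≈ 0.957700
step 3 [3y] swap r/1=905/28272: DF=(1 − 905/28272·(0.960000+0.957700))/(1+905/28272) = 1819/2000 ≈ 0.909500
step 4 [4y] zero: DF = P = 887/1000 ≈ 0.887000

1 1 24/25
2 2 9577/10000
3 3 1819/2000
4 4 887/1000
s(3y) = (1/(1819/2000) − 1)/(3) = 181/5457 ≈ 3.3168%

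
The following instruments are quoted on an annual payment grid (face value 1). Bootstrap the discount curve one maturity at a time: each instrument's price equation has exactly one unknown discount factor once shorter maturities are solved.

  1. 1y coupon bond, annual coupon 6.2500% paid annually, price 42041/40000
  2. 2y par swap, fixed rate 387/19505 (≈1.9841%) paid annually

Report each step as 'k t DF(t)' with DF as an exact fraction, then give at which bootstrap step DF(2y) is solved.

1 1 2473/2500
2 2 9613/10000
DF(2y) is solved at step 2

step 1 [1y] bond c/1=1/16: DF=(42041/40000 − 1/16·(0))/(1+1/16) = 2473/2500 ≈ 0.989200
step 2 [2y] swap r/1=387/19505: DF=(1 − 387/19505·(0.989200))/(1+387/19505) = 9613/10000 ≈ 0.961300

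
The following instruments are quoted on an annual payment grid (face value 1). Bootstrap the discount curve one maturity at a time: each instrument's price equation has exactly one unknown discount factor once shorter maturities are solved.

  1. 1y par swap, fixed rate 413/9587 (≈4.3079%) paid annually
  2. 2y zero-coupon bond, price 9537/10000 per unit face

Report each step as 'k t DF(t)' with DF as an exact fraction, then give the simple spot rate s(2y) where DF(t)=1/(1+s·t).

step 1 [1y] swap r/1=413/9587: DF=(1 − 413/9587·(0))/(1+413/9587) = 9587/10000 ≈ 0.958700
step 2 [2y] zero: DF = P = 9537/10000 ≈ 0.953700

1 1 9587/10000
2 2 9537/10000
s(2y) = (1/(9537/10000) − 1)/(2) = 463/19074 ≈ 2.4274%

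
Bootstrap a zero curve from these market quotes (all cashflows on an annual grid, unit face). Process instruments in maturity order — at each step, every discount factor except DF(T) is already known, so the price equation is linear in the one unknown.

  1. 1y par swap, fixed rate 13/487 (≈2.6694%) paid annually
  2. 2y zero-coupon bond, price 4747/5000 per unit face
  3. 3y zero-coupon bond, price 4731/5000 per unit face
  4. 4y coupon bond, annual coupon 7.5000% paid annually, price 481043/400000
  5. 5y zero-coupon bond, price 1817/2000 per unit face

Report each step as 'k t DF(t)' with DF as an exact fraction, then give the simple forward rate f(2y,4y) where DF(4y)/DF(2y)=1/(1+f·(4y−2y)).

1 1 487/500
2 2 4747/5000
3 3 4731/5000
4 4 1837/2000
5 5 1817/2000
f(2y,4y) = ((4747/5000)/(1837/2000) − 1)/(2) = 309/18370 ≈ 1.6821%

step 1 [1y] swap r/1=13/487: DF=(1 − 13/487·(0))/(1+13/487) = 487/500 ≈ 0.974000
step 2 [2y] zero: DF = P = 4747/5000 ≈ 0.949400
step 3 [3y] zero: DF = P = 4731/5000 ≈ 0.946200
step 4 [4y] bond c/1=3/40: DF=(481043/400000 − 3/40·(0.974000+0.949400+0.946200))/(1+3/40) = 1837/2000 ≈ 0.918500
step 5 [5y] zero: DF = P = 1817/2000 ≈ 0.908500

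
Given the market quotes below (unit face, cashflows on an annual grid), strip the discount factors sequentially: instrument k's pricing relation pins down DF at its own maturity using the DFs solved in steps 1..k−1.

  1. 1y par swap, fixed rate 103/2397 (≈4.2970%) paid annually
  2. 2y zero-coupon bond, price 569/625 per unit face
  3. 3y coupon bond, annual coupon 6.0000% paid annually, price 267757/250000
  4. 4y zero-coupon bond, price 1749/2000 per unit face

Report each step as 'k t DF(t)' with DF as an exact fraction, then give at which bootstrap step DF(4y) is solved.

1 1 2397/2500
2 2 569/625
3 3 4523/5000
4 4 1749/2000
DF(4y) is solved at step 4

step 1 [1y] swap r/1=103/2397: DF=(1 − 103/2397·(0))/(1+103/2397) = 2397/2500 ≈ 0.958800
step 2 [2y] zero: DF = P = 569/625 ≈ 0.910400
step 3 [3y] bond c/1=3/50: DF=(267757/250000 − 3/50·(0.958800+0.910400))/(1+3/50) = 4523/5000 ≈ 0.904600
step 4 [4y] zero: DF = P = 1749/2000 ≈ 0.874500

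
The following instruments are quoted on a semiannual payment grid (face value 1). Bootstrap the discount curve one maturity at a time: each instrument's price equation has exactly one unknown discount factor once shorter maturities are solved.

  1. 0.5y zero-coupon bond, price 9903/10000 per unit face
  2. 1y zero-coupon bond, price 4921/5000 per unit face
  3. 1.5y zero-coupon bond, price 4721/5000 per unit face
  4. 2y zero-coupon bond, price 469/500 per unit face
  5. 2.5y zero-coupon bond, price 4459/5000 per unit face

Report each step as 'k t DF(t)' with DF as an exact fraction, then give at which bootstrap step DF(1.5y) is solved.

1 1/2 9903/10000
2 1 4921/5000
3 3/2 4721/5000
4 2 469/500
5 5/2 4459/5000
DF(1.5y) is solved at step 3

step 1 [0.5y] zero: DF = P = 9903/10000 ≈ 0.990300
step 2 [1y] zero: DF = P = 4921/5000 ≈ 0.984200
step 3 [1.5y] zero: DF = P = 4721/5000 ≈ 0.944200
step 4 [2y] zero: DF = P = 469/500 ≈ 0.938000
step 5 [2.5y] zero: DF = P = 4459/5000 ≈ 0.891800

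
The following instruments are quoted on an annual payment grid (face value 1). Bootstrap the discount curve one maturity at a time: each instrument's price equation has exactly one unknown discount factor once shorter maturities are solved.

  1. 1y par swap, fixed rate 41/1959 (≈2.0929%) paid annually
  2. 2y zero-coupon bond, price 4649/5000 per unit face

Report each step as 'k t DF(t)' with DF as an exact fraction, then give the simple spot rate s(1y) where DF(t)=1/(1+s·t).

step 1 [1y] swap r/1=41/1959: DF=(1 − 41/1959·(0))/(1+41/1959) = 1959/2000 ≈ 0.979500
step 2 [2y] zero: DF = P = 4649/5000 ≈ 0.929800

1 1 1959/2000
2 2 4649/5000
s(1y) = (1/(1959/2000) − 1)/(1) = 41/1959 ≈ 2.0929%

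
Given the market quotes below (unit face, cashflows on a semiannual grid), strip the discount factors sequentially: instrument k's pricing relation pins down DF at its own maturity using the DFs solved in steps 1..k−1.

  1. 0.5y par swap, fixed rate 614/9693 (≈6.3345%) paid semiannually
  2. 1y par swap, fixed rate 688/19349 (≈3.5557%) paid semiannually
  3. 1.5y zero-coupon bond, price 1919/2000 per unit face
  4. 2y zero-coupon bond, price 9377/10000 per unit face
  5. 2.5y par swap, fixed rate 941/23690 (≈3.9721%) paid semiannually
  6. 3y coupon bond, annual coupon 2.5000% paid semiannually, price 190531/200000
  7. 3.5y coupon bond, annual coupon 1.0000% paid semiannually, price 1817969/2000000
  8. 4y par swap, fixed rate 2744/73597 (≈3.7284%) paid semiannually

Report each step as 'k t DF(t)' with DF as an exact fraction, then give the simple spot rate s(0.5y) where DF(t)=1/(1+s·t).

step 1 [0.5y] swap r/2=307/9693: DF=(1 − 307/9693·(0))/(1+307/9693) = 9693/10000 ≈ 0.969300
step 2 [1y] swap r/2=344/19349: DF=(1 − 344/19349·(0.969300))/(1+344/19349) = 1207/1250 ≈ 0.965600
step 3 [1.5y] zero: DF = P = 1919/2000 ≈ 0.959500
step 4 [2y] zero: DF = P = 9377/10000 ≈ 0.937700
step 5 [2.5y] swap r/2=941/47380: DF=(1 − 941/47380·(0.969300+0.965600+0.959500+0.937700))/(1+941/47380) = 9059/10000 ≈ 0.905900
step 6 [3y] bond c/2=1/80: DF=(190531/200000 − 1/80·(0.969300+0.965600+0.959500+0.937700+0.905900))/(1+1/80) = 1103/1250 ≈ 0.882400
step 7 [3.5y] bond c/2=1/200: DF=(1817969/2000000 − 1/200·(0.969300+0.965600+0.959500+0.937700+0.905900+0.882400))/(1+1/200) = 1753/2000 ≈ 0.876500
step 8 [4y] swap r/2=1372/73597: DF=(1 − 1372/73597·(0.969300+0.965600+0.959500+0.937700+0.905900+0.882400+0.876500))/(1+1372/73597) = 2157/2500 ≈ 0.862800

1 1/2 9693/10000
2 1 1207/1250
3 3/2 1919/2000
4 2 9377/10000
5 5/2 9059/10000
6 3 1103/1250
7 7/2 1753/2000
8 4 2157/2500
s(0.5y) = (1/(9693/10000) − 1)/(1/2) = 614/9693 ≈ 6.3345%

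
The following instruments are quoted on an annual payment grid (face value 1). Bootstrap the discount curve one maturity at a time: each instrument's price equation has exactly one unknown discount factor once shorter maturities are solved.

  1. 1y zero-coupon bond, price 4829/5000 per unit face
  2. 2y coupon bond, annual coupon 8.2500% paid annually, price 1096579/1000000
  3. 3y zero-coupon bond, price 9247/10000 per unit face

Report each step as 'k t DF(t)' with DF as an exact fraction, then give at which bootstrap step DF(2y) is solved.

1 1 4829/5000
2 2 4697/5000
3 3 9247/10000
DF(2y) is solved at step 2

step 1 [1y] zero: DF = P = 4829/5000 ≈ 0.965800
step 2 [2y] bond c/1=33/400: DF=(1096579/1000000 − 33/400·(0.965800))/(1+33/400) = 4697/5000 ≈ 0.939400
step 3 [3y] zero: DF = P = 9247/10000 ≈ 0.924700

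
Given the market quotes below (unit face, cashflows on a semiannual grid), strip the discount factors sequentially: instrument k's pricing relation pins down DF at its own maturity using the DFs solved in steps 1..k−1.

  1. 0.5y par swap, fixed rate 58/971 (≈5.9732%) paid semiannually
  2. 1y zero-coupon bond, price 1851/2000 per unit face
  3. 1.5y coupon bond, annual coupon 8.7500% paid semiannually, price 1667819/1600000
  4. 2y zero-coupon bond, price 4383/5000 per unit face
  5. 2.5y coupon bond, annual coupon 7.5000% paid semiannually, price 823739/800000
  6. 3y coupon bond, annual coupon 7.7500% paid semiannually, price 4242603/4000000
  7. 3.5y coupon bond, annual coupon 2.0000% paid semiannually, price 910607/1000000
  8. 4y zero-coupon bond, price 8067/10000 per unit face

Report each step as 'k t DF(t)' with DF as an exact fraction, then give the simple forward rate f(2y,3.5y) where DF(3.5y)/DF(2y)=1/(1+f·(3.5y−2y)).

1 1/2 971/1000
2 1 1851/2000
3 3/2 1149/1250
4 2 4383/5000
5 5/2 859/1000
6 3 8513/10000
7 7/2 8481/10000
8 4 8067/10000
f(2y,3.5y) = ((4383/5000)/(8481/10000) − 1)/(3/2) = 190/8481 ≈ 2.2403%

step 1 [0.5y] swap r/2=29/971: DF=(1 − 29/971·(0))/(1+29/971) = 971/1000 ≈ 0.971000
step 2 [1y] zero: DF = P = 1851/2000 ≈ 0.925500
step 3 [1.5y] bond c/2=7/160: DF=(1667819/1600000 − 7/160·(0.971000+0.925500))/(1+7/160) = 1149/1250 ≈ 0.919200
step 4 [2y] zero: DF = P = 4383/5000 ≈ 0.876600
step 5 [2.5y] bond c/2=3/80: DF=(823739/800000 − 3/80·(0.971000+0.925500+0.919200+0.876600))/(1+3/80) = 859/1000 ≈ 0.859000
step 6 [3y] bond c/2=31/800: DF=(4242603/4000000 − 31/800·(0.971000+0.925500+0.919200+0.876600+0.859000))/(1+31/800) = 8513/10000 ≈ 0.851300
step 7 [3.5y] bond c/2=1/100: DF=(910607/1000000 − 1/100·(0.971000+0.925500+0.919200+0.876600+0.859000+0.851300))/(1+1/100) = 8481/10000 ≈ 0.848100
step 8 [4y] zero: DF = P = 8067/10000 ≈ 0.806700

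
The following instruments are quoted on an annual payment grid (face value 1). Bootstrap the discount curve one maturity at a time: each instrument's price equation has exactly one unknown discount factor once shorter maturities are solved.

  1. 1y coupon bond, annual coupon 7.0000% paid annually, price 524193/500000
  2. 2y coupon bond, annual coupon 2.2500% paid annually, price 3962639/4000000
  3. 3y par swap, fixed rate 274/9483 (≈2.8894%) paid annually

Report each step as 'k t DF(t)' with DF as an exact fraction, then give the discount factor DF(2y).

1 1 4899/5000
2 2 9473/10000
3 3 4589/5000
DF(2y) = 9473/10000 ≈ 0.947300

step 1 [1y] bond c/1=7/100: DF=(524193/500000 − 7/100·(0))/(1+7/100) = 4899/5000 ≈ 0.979800
step 2 [2y] bond c/1=9/400: DF=(3962639/4000000 − 9/400·(0.979800))/(1+9/400) = 9473/10000 ≈ 0.947300
step 3 [3y] swap r/1=274/9483: DF=(1 − 274/9483·(0.979800+0.947300))/(1+274/9483) = 4589/5000 ≈ 0.917800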